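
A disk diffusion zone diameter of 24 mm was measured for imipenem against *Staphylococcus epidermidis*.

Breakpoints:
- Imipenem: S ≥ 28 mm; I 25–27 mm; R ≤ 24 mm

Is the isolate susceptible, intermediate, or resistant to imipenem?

Resistant

Imipenem (24 mm) ≤ 24 mm → R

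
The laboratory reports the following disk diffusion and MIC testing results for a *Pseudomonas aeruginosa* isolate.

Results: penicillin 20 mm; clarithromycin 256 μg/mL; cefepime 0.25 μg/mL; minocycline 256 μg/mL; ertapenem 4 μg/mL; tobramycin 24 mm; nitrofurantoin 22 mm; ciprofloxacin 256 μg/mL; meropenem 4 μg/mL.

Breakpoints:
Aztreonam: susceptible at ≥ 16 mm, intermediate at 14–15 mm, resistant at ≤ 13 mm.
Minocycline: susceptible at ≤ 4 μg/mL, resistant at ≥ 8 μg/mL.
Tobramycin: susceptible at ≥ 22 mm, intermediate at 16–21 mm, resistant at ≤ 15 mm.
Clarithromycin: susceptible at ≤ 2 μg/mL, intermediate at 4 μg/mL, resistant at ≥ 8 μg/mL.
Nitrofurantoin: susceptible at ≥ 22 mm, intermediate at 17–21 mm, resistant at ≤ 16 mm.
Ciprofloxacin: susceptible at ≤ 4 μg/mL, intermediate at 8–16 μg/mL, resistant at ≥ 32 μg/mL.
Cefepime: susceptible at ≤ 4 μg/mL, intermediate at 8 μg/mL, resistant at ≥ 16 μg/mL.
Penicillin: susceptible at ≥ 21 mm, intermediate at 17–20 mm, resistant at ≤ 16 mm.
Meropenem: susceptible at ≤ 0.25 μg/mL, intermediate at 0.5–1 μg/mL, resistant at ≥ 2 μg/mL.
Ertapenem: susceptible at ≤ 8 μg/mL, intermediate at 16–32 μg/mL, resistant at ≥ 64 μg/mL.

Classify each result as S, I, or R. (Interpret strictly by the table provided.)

I, R, S, R, S, S, S, R, R

Penicillin: 20 mm is in 17–20 mm — I
Clarithromycin: 256 μg/mL is ≥ 8 μg/mL ⇒ Resistant
Cefepime (0.25 μg/mL) ≤ 4 μg/mL ⇒ S
Minocycline 256 μg/mL: ≥ 8 μg/mL — R
Ertapenem 4 μg/mL: ≤ 8 μg/mL — susceptible
Tobramycin: 24 mm is ≥ 22 mm ⇒ S
Nitrofurantoin (22 mm) ≥ 22 mm → S
Ciprofloxacin 256 μg/mL: ≥ 32 μg/mL ⇒ R
Meropenem 4 μg/mL: ≥ 2 μg/mL — R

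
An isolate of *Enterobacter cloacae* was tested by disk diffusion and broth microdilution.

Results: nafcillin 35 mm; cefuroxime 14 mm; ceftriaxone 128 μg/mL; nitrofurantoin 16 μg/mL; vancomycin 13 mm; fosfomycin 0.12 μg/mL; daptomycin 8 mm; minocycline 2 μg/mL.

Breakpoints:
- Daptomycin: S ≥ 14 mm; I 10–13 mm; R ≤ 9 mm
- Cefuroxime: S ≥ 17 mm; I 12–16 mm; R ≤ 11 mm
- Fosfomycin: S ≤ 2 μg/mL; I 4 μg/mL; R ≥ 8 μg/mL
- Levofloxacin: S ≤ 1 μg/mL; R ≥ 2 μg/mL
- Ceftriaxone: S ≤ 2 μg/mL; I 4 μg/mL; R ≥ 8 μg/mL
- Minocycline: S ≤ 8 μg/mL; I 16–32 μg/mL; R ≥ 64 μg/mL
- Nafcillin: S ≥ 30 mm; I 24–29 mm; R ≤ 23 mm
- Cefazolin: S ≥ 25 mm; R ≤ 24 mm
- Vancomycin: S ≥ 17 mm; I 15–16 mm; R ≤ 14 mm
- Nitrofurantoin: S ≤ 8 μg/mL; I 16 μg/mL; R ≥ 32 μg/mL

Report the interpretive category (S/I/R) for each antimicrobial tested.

S, I, R, I, R, S, R, S

Nafcillin (35 mm) ≥ 30 mm → susceptible
Cefuroxime 14 mm: in 12–16 mm ⇒ Intermediate
Ceftriaxone: 128 μg/mL is ≥ 8 μg/mL → Resistant
Nitrofurantoin: 16 μg/mL is = 16 μg/mL — intermediate
Vancomycin (13 mm) ≤ 14 mm — resistant
Fosfomycin: 0.12 μg/mL is ≤ 2 μg/mL — Susceptible
Daptomycin: 8 mm is ≤ 9 mm → resistant
Minocycline 2 μg/mL: ≤ 8 μg/mL → Susceptible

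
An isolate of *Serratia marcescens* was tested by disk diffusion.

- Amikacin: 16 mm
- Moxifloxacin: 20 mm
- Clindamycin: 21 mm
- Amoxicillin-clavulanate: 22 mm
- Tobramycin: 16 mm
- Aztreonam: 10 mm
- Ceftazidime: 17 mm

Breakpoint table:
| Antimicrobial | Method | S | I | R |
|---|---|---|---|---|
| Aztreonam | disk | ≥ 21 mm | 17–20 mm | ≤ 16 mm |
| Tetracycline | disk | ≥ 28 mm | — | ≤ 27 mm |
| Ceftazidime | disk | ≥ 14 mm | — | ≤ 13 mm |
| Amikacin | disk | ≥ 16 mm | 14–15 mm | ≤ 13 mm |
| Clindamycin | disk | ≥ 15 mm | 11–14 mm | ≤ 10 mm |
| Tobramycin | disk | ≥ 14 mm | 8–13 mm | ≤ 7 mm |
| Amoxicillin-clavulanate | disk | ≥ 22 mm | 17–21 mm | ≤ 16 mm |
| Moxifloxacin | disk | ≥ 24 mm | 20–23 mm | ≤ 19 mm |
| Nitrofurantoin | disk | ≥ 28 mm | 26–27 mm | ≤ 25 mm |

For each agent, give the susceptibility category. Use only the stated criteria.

S, I, S, S, S, R, S

Amikacin 16 mm: ≥ 16 mm ⇒ Susceptible
Moxifloxacin 20 mm: in 20–23 mm → I
Clindamycin 21 mm: ≥ 15 mm — S
Amoxicillin-clavulanate 22 mm: ≥ 22 mm ⇒ S
Tobramycin (16 mm) ≥ 14 mm ⇒ susceptible
Aztreonam: 10 mm is ≤ 16 mm — R
Ceftazidime: 17 mm is ≥ 14 mm — susceptible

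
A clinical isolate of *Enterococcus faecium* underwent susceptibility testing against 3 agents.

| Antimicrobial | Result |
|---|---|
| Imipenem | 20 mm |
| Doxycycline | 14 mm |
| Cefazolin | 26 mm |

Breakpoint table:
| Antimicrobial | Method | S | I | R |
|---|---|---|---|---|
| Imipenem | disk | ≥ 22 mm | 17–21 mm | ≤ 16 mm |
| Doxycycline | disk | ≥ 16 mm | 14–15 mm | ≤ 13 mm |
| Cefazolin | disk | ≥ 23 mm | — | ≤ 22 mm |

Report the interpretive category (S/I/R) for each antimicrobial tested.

I, I, S

Imipenem (20 mm) in 17–21 mm — intermediate
Doxycycline 14 mm: in 14–15 mm — Intermediate
Cefazolin 26 mm: ≥ 23 mm — Susceptible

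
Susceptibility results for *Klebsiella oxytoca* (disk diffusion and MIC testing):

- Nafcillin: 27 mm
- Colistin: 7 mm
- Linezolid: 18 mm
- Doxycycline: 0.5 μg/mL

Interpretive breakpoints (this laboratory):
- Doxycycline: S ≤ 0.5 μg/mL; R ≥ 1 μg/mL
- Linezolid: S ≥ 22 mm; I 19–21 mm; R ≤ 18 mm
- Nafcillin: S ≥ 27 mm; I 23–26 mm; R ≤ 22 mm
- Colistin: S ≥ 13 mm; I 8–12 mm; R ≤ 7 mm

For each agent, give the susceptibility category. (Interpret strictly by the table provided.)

Nafcillin 27 mm: ≥ 27 mm ⇒ S
Colistin 7 mm: ≤ 7 mm → resistant
Linezolid: 18 mm is ≤ 18 mm — Resistant
Doxycycline (0.5 μg/mL) ≤ 0.5 μg/mL — S

S, R, R, S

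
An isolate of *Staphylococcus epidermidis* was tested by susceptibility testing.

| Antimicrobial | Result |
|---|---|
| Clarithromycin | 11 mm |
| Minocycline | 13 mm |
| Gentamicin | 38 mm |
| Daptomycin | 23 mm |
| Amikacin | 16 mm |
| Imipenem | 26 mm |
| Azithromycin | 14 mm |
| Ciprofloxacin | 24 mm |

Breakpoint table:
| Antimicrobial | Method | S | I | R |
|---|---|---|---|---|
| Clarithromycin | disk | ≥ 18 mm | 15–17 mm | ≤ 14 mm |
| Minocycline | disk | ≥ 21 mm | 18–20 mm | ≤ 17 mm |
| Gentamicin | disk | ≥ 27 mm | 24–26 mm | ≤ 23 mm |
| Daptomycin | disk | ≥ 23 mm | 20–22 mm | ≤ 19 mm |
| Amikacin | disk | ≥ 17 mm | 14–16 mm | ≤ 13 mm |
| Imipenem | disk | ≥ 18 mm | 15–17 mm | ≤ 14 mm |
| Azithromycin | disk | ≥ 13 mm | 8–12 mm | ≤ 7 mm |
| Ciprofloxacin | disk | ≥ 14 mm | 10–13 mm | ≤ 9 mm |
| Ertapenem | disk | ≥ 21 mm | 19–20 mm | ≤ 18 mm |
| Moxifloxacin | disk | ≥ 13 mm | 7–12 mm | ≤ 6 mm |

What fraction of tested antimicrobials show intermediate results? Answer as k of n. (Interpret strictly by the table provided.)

Clarithromycin: 11 mm is ≤ 14 mm → resistant
Minocycline: 13 mm is ≤ 17 mm — resistant
Gentamicin (38 mm) ≥ 27 mm — S
Daptomycin (23 mm) ≥ 23 mm → S
Amikacin: 16 mm is in 14–16 mm → I
Imipenem: 26 mm is ≥ 18 mm → susceptible
Azithromycin 14 mm: ≥ 13 mm ⇒ S
Ciprofloxacin: 24 mm is ≥ 14 mm → S
Intermediate: 1/8

1 of 8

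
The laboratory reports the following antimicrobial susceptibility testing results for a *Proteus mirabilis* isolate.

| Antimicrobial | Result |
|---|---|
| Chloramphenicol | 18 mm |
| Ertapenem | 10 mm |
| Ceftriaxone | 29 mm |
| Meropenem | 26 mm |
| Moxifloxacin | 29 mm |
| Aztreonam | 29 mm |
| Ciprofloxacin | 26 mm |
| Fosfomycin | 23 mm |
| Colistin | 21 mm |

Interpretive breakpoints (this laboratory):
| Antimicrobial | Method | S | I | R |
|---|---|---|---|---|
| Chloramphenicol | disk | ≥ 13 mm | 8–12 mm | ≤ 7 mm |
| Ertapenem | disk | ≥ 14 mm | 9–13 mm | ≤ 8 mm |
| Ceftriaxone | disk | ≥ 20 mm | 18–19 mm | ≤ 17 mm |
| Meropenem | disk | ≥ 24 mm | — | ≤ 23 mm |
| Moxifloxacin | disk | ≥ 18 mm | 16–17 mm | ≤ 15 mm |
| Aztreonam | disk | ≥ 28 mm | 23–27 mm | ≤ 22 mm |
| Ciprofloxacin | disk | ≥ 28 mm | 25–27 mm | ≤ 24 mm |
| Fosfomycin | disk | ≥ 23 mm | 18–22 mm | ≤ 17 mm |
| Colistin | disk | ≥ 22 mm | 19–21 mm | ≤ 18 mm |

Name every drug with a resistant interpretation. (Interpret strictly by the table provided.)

Chloramphenicol (18 mm) ≥ 13 mm ⇒ susceptible
Ertapenem (10 mm) in 9–13 mm → Intermediate
Ceftriaxone: 29 mm is ≥ 20 mm ⇒ Susceptible
Meropenem (26 mm) ≥ 24 mm ⇒ susceptible
Moxifloxacin (29 mm) ≥ 18 mm ⇒ Susceptible
Aztreonam (29 mm) ≥ 28 mm — S
Ciprofloxacin 26 mm: in 25–27 mm → Intermediate
Fosfomycin 23 mm: ≥ 23 mm ⇒ S
Colistin 21 mm: in 19–21 mm — Intermediate

none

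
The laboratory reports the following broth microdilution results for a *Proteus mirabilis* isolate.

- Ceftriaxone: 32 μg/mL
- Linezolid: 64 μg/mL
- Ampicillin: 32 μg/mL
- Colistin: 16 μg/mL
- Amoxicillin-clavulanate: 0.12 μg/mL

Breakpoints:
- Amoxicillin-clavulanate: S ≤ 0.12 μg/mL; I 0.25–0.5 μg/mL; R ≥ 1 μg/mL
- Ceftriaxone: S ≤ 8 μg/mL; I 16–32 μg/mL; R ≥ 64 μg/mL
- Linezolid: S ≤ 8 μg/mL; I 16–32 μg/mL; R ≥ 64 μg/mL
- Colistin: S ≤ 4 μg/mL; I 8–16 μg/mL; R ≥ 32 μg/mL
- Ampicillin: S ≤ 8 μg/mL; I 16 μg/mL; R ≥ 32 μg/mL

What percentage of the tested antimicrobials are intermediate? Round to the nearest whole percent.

40%

Ceftriaxone: 32 μg/mL is in 16–32 μg/mL — Intermediate
Linezolid: 64 μg/mL is ≥ 64 μg/mL — resistant
Ampicillin 32 μg/mL: ≥ 32 μg/mL → resistant
Colistin: 16 μg/mL is in 8–16 μg/mL — Intermediate
Amoxicillin-clavulanate (0.12 μg/mL) ≤ 0.12 μg/mL ⇒ susceptible
Intermediate: 2/5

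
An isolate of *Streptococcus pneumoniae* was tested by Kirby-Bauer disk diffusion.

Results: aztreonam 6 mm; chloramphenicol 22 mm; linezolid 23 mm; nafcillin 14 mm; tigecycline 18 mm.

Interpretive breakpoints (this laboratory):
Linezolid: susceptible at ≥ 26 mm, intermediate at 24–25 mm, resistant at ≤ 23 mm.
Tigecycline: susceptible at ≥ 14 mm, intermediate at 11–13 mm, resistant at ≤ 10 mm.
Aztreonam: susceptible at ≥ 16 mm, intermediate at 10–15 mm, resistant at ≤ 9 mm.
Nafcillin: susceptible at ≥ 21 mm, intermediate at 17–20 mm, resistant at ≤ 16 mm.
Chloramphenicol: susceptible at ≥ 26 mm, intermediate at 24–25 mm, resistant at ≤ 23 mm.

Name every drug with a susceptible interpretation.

Aztreonam (6 mm) ≤ 9 mm ⇒ resistant
Chloramphenicol (22 mm) ≤ 23 mm — R
Linezolid: 23 mm is ≤ 23 mm ⇒ Resistant
Nafcillin (14 mm) ≤ 16 mm — Resistant
Tigecycline (18 mm) ≥ 14 mm ⇒ Susceptible

tigecycline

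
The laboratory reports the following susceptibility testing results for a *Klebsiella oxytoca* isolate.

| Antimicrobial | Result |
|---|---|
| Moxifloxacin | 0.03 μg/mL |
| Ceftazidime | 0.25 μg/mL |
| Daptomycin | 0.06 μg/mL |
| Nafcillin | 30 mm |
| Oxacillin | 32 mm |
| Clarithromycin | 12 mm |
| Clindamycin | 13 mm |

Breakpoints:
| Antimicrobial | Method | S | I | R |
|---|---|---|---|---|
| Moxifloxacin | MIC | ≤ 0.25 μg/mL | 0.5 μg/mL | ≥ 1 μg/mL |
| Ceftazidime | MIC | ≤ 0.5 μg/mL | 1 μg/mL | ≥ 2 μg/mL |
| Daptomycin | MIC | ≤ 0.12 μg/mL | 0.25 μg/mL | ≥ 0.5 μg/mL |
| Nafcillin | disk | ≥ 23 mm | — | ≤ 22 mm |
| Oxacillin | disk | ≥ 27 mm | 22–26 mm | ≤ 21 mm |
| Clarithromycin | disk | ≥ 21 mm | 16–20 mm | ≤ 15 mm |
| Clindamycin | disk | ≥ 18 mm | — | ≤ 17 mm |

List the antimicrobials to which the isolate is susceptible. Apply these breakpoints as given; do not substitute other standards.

Moxifloxacin 0.03 μg/mL: ≤ 0.25 μg/mL → S
Ceftazidime 0.25 μg/mL: ≤ 0.5 μg/mL — susceptible
Daptomycin 0.06 μg/mL: ≤ 0.12 μg/mL → Susceptible
Nafcillin: 30 mm is ≥ 23 mm — Susceptible
Oxacillin (32 mm) ≥ 27 mm ⇒ Susceptible
Clarithromycin (12 mm) ≤ 15 mm ⇒ Resistant
Clindamycin 13 mm: ≤ 17 mm → Resistant

moxifloxacin, ceftazidime, daptomycin, nafcillin, oxacillin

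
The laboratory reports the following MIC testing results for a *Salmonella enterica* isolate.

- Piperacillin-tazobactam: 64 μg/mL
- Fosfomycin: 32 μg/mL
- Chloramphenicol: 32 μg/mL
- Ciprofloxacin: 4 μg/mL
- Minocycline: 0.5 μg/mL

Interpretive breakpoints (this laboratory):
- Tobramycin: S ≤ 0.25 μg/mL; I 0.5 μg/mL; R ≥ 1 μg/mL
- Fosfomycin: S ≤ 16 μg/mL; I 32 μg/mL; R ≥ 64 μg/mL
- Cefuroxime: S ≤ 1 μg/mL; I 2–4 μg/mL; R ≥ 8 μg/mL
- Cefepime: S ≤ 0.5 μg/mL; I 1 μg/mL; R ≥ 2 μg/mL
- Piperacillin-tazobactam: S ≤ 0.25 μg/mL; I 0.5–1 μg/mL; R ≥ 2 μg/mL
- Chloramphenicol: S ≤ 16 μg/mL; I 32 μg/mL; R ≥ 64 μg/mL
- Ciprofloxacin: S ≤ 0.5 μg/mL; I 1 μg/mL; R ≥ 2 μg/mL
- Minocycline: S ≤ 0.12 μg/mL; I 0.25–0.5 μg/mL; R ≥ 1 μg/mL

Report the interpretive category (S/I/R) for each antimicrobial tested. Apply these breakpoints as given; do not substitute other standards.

Piperacillin-tazobactam (64 μg/mL) ≥ 2 μg/mL — resistant
Fosfomycin: 32 μg/mL is = 32 μg/mL — intermediate
Chloramphenicol (32 μg/mL) = 32 μg/mL — intermediate
Ciprofloxacin: 4 μg/mL is ≥ 2 μg/mL — R
Minocycline (0.5 μg/mL) in 0.25–0.5 μg/mL ⇒ intermediate

R, I, I, R, I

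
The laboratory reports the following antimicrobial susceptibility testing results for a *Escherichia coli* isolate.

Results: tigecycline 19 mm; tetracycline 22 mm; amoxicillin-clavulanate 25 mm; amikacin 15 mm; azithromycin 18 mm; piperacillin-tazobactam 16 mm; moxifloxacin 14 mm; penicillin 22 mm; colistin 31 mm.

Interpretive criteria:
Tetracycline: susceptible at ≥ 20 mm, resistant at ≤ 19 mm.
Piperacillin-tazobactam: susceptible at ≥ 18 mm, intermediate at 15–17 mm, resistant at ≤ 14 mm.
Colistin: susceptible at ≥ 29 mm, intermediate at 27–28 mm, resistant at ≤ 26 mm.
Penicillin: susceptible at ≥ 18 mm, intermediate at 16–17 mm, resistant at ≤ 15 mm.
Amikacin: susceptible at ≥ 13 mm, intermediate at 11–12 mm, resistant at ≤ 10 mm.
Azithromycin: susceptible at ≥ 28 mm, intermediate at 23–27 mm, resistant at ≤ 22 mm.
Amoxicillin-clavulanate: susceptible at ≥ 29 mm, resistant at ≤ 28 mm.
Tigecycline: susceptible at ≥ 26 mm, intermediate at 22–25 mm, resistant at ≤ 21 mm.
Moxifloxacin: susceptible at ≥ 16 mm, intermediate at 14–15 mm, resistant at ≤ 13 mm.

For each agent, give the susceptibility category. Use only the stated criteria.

Tigecycline: 19 mm is ≤ 21 mm → R
Tetracycline 22 mm: ≥ 20 mm → S
Amoxicillin-clavulanate 25 mm: ≤ 28 mm → resistant
Amikacin 15 mm: ≥ 13 mm → Susceptible
Azithromycin: 18 mm is ≤ 22 mm → resistant
Piperacillin-tazobactam 16 mm: in 15–17 mm ⇒ intermediate
Moxifloxacin: 14 mm is in 14–15 mm — Intermediate
Penicillin: 22 mm is ≥ 18 mm ⇒ Susceptible
Colistin 31 mm: ≥ 29 mm → susceptible

R, S, R, S, R, I, I, S, S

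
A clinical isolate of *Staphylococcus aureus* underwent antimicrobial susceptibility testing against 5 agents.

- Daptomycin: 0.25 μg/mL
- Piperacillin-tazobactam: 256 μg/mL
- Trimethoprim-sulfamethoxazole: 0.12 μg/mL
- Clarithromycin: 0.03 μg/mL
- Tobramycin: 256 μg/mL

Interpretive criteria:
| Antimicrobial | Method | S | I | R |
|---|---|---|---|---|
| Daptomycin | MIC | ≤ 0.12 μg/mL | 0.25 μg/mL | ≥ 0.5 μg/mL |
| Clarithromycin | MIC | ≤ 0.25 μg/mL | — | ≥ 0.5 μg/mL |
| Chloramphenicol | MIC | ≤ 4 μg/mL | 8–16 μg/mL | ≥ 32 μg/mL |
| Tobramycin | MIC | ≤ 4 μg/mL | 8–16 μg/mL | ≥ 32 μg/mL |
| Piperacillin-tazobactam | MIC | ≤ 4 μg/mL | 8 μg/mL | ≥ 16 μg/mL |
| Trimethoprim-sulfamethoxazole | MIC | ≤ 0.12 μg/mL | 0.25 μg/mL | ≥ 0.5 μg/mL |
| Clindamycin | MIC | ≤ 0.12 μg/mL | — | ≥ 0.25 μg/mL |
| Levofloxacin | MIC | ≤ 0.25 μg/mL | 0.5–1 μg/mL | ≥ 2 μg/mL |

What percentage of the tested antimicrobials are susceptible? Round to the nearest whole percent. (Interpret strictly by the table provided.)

40%

Daptomycin (0.25 μg/mL) = 0.25 μg/mL → I
Piperacillin-tazobactam (256 μg/mL) ≥ 16 μg/mL ⇒ Resistant
Trimethoprim-sulfamethoxazole 0.12 μg/mL: ≤ 0.12 μg/mL → S
Clarithromycin (0.03 μg/mL) ≤ 0.25 μg/mL — Susceptible
Tobramycin (256 μg/mL) ≥ 32 μg/mL — R
Susceptible: 2/5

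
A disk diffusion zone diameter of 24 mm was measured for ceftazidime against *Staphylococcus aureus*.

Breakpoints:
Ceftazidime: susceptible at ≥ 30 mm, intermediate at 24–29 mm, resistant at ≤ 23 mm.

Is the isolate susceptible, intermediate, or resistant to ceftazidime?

Ceftazidime (24 mm) in 24–29 mm → Intermediate

Intermediate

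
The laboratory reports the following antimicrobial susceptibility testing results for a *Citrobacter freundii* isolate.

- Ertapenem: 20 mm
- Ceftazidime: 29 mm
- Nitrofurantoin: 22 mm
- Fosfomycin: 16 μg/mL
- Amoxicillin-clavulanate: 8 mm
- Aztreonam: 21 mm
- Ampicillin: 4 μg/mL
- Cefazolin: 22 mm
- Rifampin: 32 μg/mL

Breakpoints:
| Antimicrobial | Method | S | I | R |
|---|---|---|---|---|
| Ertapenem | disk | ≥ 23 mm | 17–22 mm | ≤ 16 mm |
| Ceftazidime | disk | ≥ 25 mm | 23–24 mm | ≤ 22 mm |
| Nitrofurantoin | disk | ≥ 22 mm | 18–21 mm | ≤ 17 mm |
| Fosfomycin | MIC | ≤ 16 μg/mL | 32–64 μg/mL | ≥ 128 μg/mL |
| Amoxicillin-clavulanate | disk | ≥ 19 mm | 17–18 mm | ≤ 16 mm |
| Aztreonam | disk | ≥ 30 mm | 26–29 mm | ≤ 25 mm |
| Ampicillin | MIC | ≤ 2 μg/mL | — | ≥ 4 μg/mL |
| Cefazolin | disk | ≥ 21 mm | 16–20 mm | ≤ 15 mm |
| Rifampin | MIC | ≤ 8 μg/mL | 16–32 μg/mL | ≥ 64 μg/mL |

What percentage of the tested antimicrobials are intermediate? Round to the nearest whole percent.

22%

Ertapenem 20 mm: in 17–22 mm ⇒ I
Ceftazidime (29 mm) ≥ 25 mm → S
Nitrofurantoin: 22 mm is ≥ 22 mm — S
Fosfomycin (16 μg/mL) ≤ 16 μg/mL ⇒ susceptible
Amoxicillin-clavulanate 8 mm: ≤ 16 mm — Resistant
Aztreonam: 21 mm is ≤ 25 mm → resistant
Ampicillin: 4 μg/mL is ≥ 4 μg/mL → R
Cefazolin 22 mm: ≥ 21 mm → S
Rifampin 32 μg/mL: in 16–32 μg/mL → I
Intermediate: 2/9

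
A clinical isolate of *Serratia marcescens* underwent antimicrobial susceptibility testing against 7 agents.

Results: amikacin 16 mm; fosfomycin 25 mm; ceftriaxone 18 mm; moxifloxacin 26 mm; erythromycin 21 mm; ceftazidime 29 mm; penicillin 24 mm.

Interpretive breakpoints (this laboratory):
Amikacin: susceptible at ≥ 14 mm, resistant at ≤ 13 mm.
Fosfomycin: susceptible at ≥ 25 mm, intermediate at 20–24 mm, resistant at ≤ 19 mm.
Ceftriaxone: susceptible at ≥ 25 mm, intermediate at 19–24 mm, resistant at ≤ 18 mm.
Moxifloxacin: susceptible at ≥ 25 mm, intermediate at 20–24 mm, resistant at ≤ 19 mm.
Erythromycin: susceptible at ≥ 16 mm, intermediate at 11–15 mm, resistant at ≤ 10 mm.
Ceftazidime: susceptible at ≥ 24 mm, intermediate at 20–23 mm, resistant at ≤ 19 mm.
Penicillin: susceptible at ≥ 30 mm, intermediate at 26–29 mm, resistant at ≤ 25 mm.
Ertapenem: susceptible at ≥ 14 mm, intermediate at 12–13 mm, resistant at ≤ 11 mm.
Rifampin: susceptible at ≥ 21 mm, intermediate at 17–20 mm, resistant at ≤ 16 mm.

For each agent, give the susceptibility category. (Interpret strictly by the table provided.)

Amikacin: 16 mm is ≥ 14 mm ⇒ Susceptible
Fosfomycin (25 mm) ≥ 25 mm ⇒ S
Ceftriaxone: 18 mm is ≤ 18 mm → resistant
Moxifloxacin 26 mm: ≥ 25 mm → susceptible
Erythromycin (21 mm) ≥ 16 mm — Susceptible
Ceftazidime 29 mm: ≥ 24 mm → susceptible
Penicillin (24 mm) ≤ 25 mm ⇒ Resistant

S, S, R, S, S, S, R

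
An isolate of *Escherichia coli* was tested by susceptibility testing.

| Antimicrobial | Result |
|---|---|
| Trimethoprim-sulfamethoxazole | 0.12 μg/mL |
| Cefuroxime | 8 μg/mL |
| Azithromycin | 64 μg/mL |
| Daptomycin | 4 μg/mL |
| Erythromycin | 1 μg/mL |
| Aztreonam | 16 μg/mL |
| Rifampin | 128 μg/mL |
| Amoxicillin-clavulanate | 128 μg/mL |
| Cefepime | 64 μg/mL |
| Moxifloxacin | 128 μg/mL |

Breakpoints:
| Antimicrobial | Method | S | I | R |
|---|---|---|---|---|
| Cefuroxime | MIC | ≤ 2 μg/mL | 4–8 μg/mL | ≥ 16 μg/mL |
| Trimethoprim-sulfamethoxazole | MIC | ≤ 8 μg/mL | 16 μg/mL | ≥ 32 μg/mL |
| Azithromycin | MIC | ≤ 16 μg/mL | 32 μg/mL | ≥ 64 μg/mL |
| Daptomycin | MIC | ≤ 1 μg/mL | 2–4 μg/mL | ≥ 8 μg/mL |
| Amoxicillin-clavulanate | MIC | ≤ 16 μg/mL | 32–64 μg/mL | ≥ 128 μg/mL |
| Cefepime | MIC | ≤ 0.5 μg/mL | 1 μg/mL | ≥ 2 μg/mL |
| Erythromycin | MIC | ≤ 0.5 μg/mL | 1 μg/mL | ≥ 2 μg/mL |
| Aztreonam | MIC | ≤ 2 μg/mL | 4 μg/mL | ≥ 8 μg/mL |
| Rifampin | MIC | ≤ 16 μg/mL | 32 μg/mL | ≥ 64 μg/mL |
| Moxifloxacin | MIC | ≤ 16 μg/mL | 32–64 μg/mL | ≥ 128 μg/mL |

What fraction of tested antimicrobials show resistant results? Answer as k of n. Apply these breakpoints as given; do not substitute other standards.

6 of 10

Trimethoprim-sulfamethoxazole 0.12 μg/mL: ≤ 8 μg/mL → Susceptible
Cefuroxime 8 μg/mL: in 4–8 μg/mL — intermediate
Azithromycin 64 μg/mL: ≥ 64 μg/mL — resistant
Daptomycin: 4 μg/mL is in 2–4 μg/mL ⇒ intermediate
Erythromycin 1 μg/mL: = 1 μg/mL — I
Aztreonam: 16 μg/mL is ≥ 8 μg/mL — R
Rifampin (128 μg/mL) ≥ 64 μg/mL — resistant
Amoxicillin-clavulanate (128 μg/mL) ≥ 128 μg/mL — R
Cefepime (64 μg/mL) ≥ 2 μg/mL → resistant
Moxifloxacin 128 μg/mL: ≥ 128 μg/mL ⇒ Resistant
Resistant: 6/10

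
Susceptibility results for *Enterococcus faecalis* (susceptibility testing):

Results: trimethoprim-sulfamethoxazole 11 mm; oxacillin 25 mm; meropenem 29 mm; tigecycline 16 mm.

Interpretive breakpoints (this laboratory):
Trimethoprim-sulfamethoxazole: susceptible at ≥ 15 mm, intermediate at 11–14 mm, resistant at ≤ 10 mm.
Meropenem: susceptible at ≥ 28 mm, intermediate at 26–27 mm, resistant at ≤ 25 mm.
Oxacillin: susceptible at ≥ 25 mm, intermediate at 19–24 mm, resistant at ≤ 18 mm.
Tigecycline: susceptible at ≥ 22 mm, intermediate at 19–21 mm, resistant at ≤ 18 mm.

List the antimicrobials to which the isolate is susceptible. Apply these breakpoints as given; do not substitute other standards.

oxacillin, meropenem

Trimethoprim-sulfamethoxazole: 11 mm is in 11–14 mm ⇒ Intermediate
Oxacillin 25 mm: ≥ 25 mm → susceptible
Meropenem 29 mm: ≥ 28 mm — S
Tigecycline (16 mm) ≤ 18 mm → resistant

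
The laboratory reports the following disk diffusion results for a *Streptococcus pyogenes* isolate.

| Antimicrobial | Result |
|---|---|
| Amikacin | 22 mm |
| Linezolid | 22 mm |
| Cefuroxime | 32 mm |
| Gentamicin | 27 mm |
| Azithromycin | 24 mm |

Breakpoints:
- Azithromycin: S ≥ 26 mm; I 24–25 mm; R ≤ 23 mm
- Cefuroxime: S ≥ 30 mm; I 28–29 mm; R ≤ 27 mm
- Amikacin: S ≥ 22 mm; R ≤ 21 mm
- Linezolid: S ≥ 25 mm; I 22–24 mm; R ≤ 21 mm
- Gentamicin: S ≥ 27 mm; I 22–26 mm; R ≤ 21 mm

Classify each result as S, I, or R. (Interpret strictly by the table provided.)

S, I, S, S, I

Amikacin (22 mm) ≥ 22 mm → Susceptible
Linezolid (22 mm) in 22–24 mm → I
Cefuroxime (32 mm) ≥ 30 mm → Susceptible
Gentamicin: 27 mm is ≥ 27 mm ⇒ Susceptible
Azithromycin 24 mm: in 24–25 mm — intermediate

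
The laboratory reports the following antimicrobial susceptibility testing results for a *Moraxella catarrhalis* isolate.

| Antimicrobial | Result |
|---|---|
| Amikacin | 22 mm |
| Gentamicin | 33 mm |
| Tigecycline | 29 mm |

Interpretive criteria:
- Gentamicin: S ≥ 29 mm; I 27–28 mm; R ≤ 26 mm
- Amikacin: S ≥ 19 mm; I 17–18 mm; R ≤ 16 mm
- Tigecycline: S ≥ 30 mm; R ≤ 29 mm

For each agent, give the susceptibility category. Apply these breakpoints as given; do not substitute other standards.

S, S, R

Amikacin 22 mm: ≥ 19 mm ⇒ S
Gentamicin 33 mm: ≥ 29 mm ⇒ susceptible
Tigecycline (29 mm) ≤ 29 mm ⇒ R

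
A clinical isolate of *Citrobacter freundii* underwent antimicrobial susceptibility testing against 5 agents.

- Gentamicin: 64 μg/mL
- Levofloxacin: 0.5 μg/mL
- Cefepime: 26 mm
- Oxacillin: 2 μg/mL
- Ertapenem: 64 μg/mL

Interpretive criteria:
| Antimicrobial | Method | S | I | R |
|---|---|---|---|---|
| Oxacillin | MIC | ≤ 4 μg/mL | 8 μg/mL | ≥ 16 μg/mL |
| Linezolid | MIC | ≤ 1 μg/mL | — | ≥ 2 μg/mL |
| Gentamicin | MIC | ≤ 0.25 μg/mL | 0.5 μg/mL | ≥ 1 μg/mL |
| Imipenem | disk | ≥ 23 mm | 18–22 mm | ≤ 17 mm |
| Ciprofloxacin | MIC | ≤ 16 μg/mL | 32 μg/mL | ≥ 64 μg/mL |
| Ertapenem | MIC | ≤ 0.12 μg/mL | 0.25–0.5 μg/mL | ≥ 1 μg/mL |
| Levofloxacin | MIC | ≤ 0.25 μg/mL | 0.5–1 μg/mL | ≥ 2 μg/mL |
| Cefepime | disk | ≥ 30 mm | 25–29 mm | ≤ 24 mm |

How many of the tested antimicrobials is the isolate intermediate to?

2

Gentamicin: 64 μg/mL is ≥ 1 μg/mL — Resistant
Levofloxacin: 0.5 μg/mL is in 0.5–1 μg/mL — intermediate
Cefepime (26 mm) in 25–29 mm — intermediate
Oxacillin (2 μg/mL) ≤ 4 μg/mL — S
Ertapenem 64 μg/mL: ≥ 1 μg/mL → R
Intermediate: 2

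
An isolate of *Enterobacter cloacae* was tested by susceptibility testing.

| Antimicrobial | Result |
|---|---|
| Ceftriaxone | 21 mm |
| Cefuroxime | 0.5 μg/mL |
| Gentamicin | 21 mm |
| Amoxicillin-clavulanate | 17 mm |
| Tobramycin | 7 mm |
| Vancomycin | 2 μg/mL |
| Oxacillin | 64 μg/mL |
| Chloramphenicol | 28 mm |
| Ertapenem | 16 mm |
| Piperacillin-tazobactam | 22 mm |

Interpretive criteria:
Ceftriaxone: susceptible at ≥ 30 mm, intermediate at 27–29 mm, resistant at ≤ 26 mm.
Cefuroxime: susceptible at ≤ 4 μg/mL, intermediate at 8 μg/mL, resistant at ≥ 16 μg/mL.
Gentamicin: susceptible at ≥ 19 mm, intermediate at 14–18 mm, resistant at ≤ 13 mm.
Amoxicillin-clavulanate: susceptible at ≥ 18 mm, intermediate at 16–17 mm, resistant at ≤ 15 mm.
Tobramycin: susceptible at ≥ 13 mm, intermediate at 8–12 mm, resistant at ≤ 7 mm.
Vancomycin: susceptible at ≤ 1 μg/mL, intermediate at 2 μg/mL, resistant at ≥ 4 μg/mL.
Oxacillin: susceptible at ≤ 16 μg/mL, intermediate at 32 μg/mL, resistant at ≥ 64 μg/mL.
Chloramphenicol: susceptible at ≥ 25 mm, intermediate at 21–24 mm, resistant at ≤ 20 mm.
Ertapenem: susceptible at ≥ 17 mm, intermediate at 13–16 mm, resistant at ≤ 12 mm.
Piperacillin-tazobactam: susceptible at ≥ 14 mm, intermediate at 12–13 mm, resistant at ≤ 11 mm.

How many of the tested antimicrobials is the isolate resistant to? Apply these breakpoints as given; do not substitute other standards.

Ceftriaxone (21 mm) ≤ 26 mm ⇒ resistant
Cefuroxime (0.5 μg/mL) ≤ 4 μg/mL — Susceptible
Gentamicin: 21 mm is ≥ 19 mm → S
Amoxicillin-clavulanate 17 mm: in 16–17 mm — Intermediate
Tobramycin 7 mm: ≤ 7 mm → R
Vancomycin: 2 μg/mL is = 2 μg/mL ⇒ Intermediate
Oxacillin (64 μg/mL) ≥ 64 μg/mL → resistant
Chloramphenicol 28 mm: ≥ 25 mm — Susceptible
Ertapenem 16 mm: in 13–16 mm → I
Piperacillin-tazobactam 22 mm: ≥ 14 mm ⇒ susceptible
Resistant: 3

3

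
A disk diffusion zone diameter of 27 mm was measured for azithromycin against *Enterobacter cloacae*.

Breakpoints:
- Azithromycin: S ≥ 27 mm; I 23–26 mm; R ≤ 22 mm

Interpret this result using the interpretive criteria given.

S

Azithromycin (27 mm) ≥ 27 mm ⇒ susceptible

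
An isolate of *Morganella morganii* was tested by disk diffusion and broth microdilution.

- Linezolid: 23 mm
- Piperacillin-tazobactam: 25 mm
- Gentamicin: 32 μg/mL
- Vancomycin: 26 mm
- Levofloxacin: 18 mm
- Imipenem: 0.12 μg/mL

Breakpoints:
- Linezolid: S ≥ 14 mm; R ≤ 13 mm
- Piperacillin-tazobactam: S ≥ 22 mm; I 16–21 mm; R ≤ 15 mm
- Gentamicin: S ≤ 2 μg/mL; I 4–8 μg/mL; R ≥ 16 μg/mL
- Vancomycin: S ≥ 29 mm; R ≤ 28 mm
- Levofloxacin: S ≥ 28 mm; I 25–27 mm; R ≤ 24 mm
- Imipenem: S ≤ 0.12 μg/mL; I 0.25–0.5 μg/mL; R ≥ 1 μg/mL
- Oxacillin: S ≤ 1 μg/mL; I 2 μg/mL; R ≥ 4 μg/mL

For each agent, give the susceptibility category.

S, S, R, R, R, S

Linezolid: 23 mm is ≥ 14 mm — S
Piperacillin-tazobactam 25 mm: ≥ 22 mm — susceptible
Gentamicin: 32 μg/mL is ≥ 16 μg/mL → Resistant
Vancomycin: 26 mm is ≤ 28 mm → resistant
Levofloxacin: 18 mm is ≤ 24 mm → R
Imipenem: 0.12 μg/mL is ≤ 0.12 μg/mL ⇒ Susceptible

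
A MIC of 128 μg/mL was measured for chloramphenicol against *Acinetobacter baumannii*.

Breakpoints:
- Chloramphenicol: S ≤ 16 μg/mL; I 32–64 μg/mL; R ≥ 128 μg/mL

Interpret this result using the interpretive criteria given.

Resistant

Chloramphenicol: 128 μg/mL is ≥ 128 μg/mL ⇒ resistant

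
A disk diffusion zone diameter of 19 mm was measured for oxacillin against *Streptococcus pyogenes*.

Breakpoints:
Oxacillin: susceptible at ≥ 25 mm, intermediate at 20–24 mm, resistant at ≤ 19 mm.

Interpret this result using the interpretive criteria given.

Oxacillin 19 mm: ≤ 19 mm ⇒ resistant

Resistant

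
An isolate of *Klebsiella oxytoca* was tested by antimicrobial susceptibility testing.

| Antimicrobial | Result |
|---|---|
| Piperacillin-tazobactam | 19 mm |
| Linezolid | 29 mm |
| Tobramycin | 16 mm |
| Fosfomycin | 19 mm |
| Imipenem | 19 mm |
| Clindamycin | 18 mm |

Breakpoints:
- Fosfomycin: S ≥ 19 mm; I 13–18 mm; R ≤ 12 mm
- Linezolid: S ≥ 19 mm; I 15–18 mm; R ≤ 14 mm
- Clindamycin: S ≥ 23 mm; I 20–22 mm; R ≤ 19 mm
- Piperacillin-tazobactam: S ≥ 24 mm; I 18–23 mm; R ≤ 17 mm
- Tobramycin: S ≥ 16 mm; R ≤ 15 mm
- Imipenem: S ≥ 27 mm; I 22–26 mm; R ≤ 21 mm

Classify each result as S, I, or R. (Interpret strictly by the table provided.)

Piperacillin-tazobactam: 19 mm is in 18–23 mm → Intermediate
Linezolid (29 mm) ≥ 19 mm ⇒ Susceptible
Tobramycin (16 mm) ≥ 16 mm ⇒ Susceptible
Fosfomycin (19 mm) ≥ 19 mm ⇒ S
Imipenem 19 mm: ≤ 21 mm → resistant
Clindamycin (18 mm) ≤ 19 mm → resistant

I, S, S, S, R, R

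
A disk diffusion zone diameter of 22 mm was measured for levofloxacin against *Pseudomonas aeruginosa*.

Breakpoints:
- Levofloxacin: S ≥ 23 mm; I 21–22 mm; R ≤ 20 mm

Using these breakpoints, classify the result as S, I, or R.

Levofloxacin: 22 mm is in 21–22 mm — I

I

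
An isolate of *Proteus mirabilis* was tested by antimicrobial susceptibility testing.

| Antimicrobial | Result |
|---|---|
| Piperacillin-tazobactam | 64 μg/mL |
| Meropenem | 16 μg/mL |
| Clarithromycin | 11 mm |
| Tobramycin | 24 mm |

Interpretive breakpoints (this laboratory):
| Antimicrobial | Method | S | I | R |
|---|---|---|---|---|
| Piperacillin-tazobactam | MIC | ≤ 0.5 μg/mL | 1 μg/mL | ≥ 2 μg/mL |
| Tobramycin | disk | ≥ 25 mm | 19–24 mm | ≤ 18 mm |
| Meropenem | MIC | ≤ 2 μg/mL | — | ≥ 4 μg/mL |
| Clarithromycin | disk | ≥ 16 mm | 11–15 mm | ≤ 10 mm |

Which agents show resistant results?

Piperacillin-tazobactam (64 μg/mL) ≥ 2 μg/mL ⇒ resistant
Meropenem (16 μg/mL) ≥ 4 μg/mL → R
Clarithromycin: 11 mm is in 11–15 mm ⇒ Intermediate
Tobramycin: 24 mm is in 19–24 mm ⇒ intermediate

piperacillin-tazobactam, meropenem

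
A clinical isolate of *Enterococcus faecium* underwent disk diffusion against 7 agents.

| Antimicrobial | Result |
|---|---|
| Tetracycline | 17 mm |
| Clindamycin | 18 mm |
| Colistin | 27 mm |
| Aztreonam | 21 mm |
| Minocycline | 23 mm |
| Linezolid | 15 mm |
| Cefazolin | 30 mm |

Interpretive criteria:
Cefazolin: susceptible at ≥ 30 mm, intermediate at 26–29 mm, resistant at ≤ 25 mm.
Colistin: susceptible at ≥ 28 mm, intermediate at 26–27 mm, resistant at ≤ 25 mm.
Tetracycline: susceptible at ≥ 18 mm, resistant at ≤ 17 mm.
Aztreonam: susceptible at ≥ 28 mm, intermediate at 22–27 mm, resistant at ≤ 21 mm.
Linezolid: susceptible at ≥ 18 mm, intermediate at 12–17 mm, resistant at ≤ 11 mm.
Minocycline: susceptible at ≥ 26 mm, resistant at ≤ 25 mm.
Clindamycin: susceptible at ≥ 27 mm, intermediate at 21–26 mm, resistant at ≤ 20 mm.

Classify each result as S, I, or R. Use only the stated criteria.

Tetracycline 17 mm: ≤ 17 mm → resistant
Clindamycin (18 mm) ≤ 20 mm — resistant
Colistin: 27 mm is in 26–27 mm → Intermediate
Aztreonam: 21 mm is ≤ 21 mm — resistant
Minocycline 23 mm: ≤ 25 mm — resistant
Linezolid: 15 mm is in 12–17 mm — Intermediate
Cefazolin 30 mm: ≥ 30 mm ⇒ susceptible

R, R, I, R, R, I, S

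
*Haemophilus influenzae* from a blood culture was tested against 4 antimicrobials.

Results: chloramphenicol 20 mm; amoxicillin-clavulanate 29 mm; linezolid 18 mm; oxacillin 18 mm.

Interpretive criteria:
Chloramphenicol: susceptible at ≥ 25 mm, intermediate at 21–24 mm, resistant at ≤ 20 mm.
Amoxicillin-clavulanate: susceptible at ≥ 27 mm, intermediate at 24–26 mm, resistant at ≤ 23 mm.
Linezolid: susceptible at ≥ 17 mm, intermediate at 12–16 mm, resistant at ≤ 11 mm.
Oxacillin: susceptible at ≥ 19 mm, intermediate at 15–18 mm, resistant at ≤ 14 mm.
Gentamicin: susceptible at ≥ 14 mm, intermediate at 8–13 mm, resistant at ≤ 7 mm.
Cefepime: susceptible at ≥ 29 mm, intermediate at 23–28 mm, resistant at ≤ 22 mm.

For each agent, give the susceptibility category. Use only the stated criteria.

R, S, S, I

Chloramphenicol 20 mm: ≤ 20 mm — Resistant
Amoxicillin-clavulanate 29 mm: ≥ 27 mm — Susceptible
Linezolid (18 mm) ≥ 17 mm — S
Oxacillin 18 mm: in 15–18 mm → intermediate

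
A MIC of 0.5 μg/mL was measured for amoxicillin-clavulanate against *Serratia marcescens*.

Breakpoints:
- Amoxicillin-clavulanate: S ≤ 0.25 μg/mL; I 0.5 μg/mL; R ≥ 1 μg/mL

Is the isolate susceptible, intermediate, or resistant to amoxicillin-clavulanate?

Amoxicillin-clavulanate: 0.5 μg/mL is = 0.5 μg/mL → intermediate

Intermediate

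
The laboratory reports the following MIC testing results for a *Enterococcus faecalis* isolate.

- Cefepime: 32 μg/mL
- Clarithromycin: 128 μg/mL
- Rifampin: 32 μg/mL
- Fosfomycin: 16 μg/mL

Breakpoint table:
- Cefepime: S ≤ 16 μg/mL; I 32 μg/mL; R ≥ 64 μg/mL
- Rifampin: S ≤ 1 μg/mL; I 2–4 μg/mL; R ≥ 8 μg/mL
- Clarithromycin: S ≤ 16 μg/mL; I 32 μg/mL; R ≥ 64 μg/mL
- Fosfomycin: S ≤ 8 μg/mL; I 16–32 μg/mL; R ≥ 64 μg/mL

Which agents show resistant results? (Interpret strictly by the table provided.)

Cefepime 32 μg/mL: = 32 μg/mL → Intermediate
Clarithromycin: 128 μg/mL is ≥ 64 μg/mL ⇒ Resistant
Rifampin: 32 μg/mL is ≥ 8 μg/mL — R
Fosfomycin 16 μg/mL: in 16–32 μg/mL → I

clarithromycin, rifampin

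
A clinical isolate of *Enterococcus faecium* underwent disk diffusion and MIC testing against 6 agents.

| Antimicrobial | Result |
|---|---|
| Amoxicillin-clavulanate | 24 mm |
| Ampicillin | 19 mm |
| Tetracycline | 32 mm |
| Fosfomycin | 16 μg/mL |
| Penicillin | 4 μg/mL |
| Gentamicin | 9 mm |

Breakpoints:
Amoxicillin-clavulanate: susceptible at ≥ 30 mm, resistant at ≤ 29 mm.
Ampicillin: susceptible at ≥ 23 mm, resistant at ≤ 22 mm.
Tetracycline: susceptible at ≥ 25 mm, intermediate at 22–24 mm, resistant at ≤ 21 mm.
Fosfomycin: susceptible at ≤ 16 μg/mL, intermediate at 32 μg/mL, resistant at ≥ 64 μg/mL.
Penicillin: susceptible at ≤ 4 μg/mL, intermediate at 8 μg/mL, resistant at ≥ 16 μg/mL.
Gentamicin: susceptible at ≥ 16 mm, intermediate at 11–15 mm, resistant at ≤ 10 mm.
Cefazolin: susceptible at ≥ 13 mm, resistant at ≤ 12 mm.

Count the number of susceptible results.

Amoxicillin-clavulanate (24 mm) ≤ 29 mm → Resistant
Ampicillin 19 mm: ≤ 22 mm — Resistant
Tetracycline (32 mm) ≥ 25 mm ⇒ susceptible
Fosfomycin: 16 μg/mL is ≤ 16 μg/mL ⇒ susceptible
Penicillin: 4 μg/mL is ≤ 4 μg/mL ⇒ susceptible
Gentamicin: 9 mm is ≤ 10 mm ⇒ R
Susceptible: 3

3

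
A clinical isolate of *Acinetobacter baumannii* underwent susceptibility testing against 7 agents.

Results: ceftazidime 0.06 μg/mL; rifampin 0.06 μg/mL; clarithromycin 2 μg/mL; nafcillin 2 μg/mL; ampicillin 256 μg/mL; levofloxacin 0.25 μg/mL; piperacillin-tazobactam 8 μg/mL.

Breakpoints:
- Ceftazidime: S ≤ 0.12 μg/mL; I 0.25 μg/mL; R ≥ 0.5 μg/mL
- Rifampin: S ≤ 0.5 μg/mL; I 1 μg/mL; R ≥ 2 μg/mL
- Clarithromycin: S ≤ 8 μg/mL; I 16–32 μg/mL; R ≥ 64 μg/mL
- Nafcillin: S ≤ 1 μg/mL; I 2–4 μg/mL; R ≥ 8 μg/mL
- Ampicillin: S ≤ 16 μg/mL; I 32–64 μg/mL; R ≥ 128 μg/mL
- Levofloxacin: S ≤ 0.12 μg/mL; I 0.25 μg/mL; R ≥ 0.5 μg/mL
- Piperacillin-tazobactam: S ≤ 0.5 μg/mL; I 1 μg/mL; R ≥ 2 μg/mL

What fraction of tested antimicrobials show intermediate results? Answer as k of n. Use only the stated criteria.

2 of 7

Ceftazidime: 0.06 μg/mL is ≤ 0.12 μg/mL — Susceptible
Rifampin 0.06 μg/mL: ≤ 0.5 μg/mL → Susceptible
Clarithromycin (2 μg/mL) ≤ 8 μg/mL — susceptible
Nafcillin 2 μg/mL: in 2–4 μg/mL ⇒ Intermediate
Ampicillin: 256 μg/mL is ≥ 128 μg/mL → resistant
Levofloxacin: 0.25 μg/mL is = 0.25 μg/mL ⇒ Intermediate
Piperacillin-tazobactam: 8 μg/mL is ≥ 2 μg/mL ⇒ Resistant
Intermediate: 2/7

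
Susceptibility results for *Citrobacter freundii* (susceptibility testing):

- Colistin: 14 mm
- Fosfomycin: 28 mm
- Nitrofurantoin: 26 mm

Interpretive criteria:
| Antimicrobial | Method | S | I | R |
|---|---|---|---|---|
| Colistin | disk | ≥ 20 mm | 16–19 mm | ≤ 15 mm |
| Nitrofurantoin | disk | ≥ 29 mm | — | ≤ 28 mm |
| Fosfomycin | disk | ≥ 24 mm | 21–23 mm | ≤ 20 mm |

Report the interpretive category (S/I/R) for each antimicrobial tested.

R, S, R

Colistin (14 mm) ≤ 15 mm — R
Fosfomycin: 28 mm is ≥ 24 mm ⇒ susceptible
Nitrofurantoin 26 mm: ≤ 28 mm ⇒ R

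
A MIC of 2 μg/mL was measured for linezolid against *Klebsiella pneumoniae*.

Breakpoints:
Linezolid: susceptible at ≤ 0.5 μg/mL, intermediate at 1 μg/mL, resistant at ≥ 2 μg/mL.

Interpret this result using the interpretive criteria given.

Linezolid: 2 μg/mL is ≥ 2 μg/mL → Resistant

R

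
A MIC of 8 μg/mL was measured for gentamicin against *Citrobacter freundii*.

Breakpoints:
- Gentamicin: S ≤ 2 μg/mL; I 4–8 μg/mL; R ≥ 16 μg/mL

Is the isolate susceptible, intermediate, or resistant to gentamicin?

I

Gentamicin 8 μg/mL: in 4–8 μg/mL → I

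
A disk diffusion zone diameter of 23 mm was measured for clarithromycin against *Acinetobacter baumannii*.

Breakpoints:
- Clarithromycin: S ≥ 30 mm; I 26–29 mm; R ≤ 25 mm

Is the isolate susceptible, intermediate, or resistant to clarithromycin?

R

Clarithromycin (23 mm) ≤ 25 mm — resistant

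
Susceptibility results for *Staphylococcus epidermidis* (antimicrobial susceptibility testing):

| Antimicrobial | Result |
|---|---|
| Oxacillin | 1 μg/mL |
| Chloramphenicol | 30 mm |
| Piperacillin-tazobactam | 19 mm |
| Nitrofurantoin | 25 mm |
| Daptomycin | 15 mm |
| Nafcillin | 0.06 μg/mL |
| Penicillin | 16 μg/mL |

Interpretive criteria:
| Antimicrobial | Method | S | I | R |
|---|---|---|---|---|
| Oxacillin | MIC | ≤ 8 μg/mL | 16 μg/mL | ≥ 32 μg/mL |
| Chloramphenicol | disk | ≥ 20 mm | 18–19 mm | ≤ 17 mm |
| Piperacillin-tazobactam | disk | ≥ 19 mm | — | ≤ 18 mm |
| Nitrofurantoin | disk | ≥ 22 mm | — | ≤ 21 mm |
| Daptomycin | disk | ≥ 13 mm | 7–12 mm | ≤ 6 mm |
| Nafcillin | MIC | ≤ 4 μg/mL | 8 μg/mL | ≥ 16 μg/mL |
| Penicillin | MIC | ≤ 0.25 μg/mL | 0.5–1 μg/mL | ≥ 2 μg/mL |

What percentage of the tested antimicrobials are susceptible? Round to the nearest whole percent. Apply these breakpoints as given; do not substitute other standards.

86%

Oxacillin: 1 μg/mL is ≤ 8 μg/mL → S
Chloramphenicol: 30 mm is ≥ 20 mm — Susceptible
Piperacillin-tazobactam 19 mm: ≥ 19 mm ⇒ Susceptible
Nitrofurantoin (25 mm) ≥ 22 mm — susceptible
Daptomycin: 15 mm is ≥ 13 mm → Susceptible
Nafcillin 0.06 μg/mL: ≤ 4 μg/mL → susceptible
Penicillin: 16 μg/mL is ≥ 2 μg/mL → R
Susceptible: 6/7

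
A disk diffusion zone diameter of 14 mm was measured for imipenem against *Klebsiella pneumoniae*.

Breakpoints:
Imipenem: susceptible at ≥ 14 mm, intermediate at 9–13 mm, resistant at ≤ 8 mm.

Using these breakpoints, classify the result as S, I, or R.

S

Imipenem 14 mm: ≥ 14 mm → Susceptible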